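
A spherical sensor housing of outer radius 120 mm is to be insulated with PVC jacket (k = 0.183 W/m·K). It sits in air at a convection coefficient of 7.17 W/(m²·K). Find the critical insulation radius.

For a sphere r_cr = 2k/h = 2×0.183/7.17
r_cr = 51 mm; since the bare radius (120 mm) is above r_cr, any added insulation will reduce heat loss.

r_cr ≈ 51 mm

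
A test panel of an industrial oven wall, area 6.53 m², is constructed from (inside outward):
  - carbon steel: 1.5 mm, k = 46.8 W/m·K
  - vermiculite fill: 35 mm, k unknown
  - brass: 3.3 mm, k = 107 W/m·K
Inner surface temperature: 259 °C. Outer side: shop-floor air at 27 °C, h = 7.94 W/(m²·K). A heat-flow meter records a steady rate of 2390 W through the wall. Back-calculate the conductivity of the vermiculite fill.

k ≈ 0.0689 W/(m·K)

Treating each layer as a thermal resistance in series:
R_carbon steel = L/(kA) = 0.0015/(46.8×6.53) = 4.908×10^-6 K/W
R_brass = L/(kA) = 0.0033/(107×6.53) = 4.723×10^-6 K/W
R_outer film = 1/(h_o·A) = 1/(7.94×6.53) = 0.01929 K/W
Sum of known resistances R_other = 0.0193 K/W
Total R = ΔT/Q = 232/2390 = 0.09707 K/W
R_vermiculite fill = R_total − R_other = 0.07777 K/W
k = L/(R·A) = 0.035/(0.07777×6.53)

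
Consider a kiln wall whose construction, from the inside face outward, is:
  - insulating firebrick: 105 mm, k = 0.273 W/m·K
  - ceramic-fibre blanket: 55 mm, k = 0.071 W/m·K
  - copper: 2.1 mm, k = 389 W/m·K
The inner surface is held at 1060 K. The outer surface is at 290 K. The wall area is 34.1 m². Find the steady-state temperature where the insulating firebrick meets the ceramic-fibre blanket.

Series thermal resistances:
R_insulating firebrick = L/(kA) = 0.105/(0.273×34.1) = 0.01128 K/W
R_ceramic-fibre blanket = L/(kA) = 0.055/(0.071×34.1) = 0.02272 K/W
R_copper = L/(kA) = 0.0021/(389×34.1) = 1.583×10^-7 K/W
R_total = 0.034 K/W;  Q = ΔT/R_total = 770/0.034 = 22650 W
T_interface = T_inner − Q·ΣR(inner→interface) = 1060 − 22600×0.01128

T ≈ 805 K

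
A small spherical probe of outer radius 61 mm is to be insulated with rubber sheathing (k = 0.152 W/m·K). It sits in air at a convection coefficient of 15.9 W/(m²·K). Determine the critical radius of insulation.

r_cr ≈ 19.1 mm

For a sphere r_cr = 2k/h = 2×0.152/15.9
r_cr = 19.1 mm; since the bare radius (61 mm) is above r_cr, any added insulation will reduce heat loss.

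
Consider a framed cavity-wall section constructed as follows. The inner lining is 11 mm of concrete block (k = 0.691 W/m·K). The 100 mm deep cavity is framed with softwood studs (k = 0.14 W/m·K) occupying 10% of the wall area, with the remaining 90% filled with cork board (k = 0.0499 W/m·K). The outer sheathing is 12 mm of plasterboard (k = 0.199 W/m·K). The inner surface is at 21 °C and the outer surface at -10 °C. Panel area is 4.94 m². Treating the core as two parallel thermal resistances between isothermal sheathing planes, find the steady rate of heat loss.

Sheathing layers in series; stud and cavity paths in parallel between them.
R_inner = 0.011/(0.691×4.94) = 0.003222 K/W
R_stud  = 0.1/(0.14×0.1×4.94) = 1.446 K/W
R_cav   = 0.1/(0.0499×0.9×4.94) = 0.4507 K/W
1/R_core = 1/R_stud + 1/R_cav → R_core = 0.3436 K/W
R_outer = 0.012/(0.199×4.94) = 0.01221 K/W
R_total = 0.3591 K/W
Q = ΔT/R_total = 31/0.3591

Q ≈ 86.3 W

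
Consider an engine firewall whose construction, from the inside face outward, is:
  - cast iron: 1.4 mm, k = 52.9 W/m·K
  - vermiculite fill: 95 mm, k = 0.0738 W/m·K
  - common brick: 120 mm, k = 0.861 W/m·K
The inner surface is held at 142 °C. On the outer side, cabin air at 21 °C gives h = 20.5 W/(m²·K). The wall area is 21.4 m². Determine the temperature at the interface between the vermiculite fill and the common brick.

Treating each layer as a thermal resistance in series:
R_cast iron = L/(kA) = 0.0014/(52.9×21.4) = 1.237×10^-6 K/W
R_vermiculite fill = L/(kA) = 0.095/(0.0738×21.4) = 0.06015 K/W
R_common brick = L/(kA) = 0.12/(0.861×21.4) = 0.006513 K/W
R_outer film = 1/(h_o·A) = 1/(20.5×21.4) = 0.002279 K/W
R_total = 0.06895 K/W;  Q = ΔT/R_total = 121/0.06895 = 1755 W
T_interface = T_inner − Q·ΣR(inner→interface) = 142 − 1750×0.06015

T ≈ 36.4 °C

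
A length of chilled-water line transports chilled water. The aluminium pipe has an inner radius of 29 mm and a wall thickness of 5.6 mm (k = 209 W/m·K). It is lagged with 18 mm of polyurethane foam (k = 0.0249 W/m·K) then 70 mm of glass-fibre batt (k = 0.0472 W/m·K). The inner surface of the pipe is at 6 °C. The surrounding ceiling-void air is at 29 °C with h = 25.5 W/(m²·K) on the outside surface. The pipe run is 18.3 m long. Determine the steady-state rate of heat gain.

Q ≈ 75.4 W

For a radial system each layer contributes R = ln(r_out/r_in)/(2πkL); films add R = 1/(hA).
R_aluminium pipe wall = ln(34.6/29)/(2π×209×18.3) = 7.347×10^-6 K/W
R_polyurethane foam = ln(52.6/34.6)/(2π×0.0249×18.3) = 0.1463 K/W
R_glass-fibre batt = ln(122.6/52.6)/(2π×0.0472×18.3) = 0.1559 K/W
R_outer film = 1/(h_o·2πr_oL) = 1/(25.5×2π×0.1226×18.3) = 0.002782 K/W
R_total = 0.305 K/W
Q = ΔT/R_total = 23/0.305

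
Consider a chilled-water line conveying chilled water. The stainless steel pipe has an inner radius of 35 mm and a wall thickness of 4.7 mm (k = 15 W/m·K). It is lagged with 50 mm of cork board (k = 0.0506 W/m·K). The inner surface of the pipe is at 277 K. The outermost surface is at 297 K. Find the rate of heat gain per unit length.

Per-layer cylindrical resistances, series-summed:
R_stainless steel pipe wall = ln(39.7/35)/(2π×15×1) = 0.001337 K/W
R_cork board = ln(89.7/39.7)/(2π×0.0506×1) = 2.564 K/W
R_total = 2.565 K/W
Q = ΔT/R_total = 20/2.565

q′ ≈ 7.8 W/m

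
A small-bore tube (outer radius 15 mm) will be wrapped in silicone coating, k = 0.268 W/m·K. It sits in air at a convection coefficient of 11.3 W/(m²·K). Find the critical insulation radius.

r_cr ≈ 23.7 mm

For a cylinder r_cr = k/h = 0.268/11.3
r_cr = 23.7 mm; since the bare radius (15 mm) is below r_cr, adding a thin layer of insulation will *increase* heat loss.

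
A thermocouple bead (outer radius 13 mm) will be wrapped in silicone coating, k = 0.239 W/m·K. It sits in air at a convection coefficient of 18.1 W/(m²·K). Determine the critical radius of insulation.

r_cr ≈ 26.4 mm

For a sphere r_cr = 2k/h = 2×0.239/18.1
r_cr = 26.4 mm; since the bare radius (13 mm) is below r_cr, adding a thin layer of insulation will *increase* heat loss.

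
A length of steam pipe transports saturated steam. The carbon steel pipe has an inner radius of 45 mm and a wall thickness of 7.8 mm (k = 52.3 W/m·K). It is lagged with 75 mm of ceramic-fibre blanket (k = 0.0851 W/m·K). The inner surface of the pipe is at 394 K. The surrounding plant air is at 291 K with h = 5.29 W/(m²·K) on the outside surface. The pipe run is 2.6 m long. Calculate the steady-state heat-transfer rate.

Radial resistances (cylindrical: R_cond = ln(r_o/r_i)/(2πkL), R_conv = 1/(h·2πrL)):
R_carbon steel pipe wall = ln(52.8/45)/(2π×52.3×2.6) = 1.871×10^-4 K/W
R_ceramic-fibre blanket = ln(127.8/52.8)/(2π×0.0851×2.6) = 0.6358 K/W
R_outer film = 1/(h_o·2πr_oL) = 1/(5.29×2π×0.1278×2.6) = 0.09054 K/W
R_total = 0.7266 K/W
Q = ΔT/R_total = 103/0.7266

Q ≈ 142 W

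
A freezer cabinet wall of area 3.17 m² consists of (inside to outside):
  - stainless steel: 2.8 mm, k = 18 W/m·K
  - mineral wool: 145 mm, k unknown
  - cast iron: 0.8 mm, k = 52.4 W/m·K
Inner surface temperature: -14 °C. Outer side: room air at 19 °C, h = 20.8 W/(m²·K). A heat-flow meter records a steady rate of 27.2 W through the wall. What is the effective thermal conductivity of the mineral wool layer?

Thermal resistances in series:
R_stainless steel = L/(kA) = 0.0028/(18×3.17) = 4.907×10^-5 K/W
R_cast iron = L/(kA) = 0.0008/(52.4×3.17) = 4.816×10^-6 K/W
R_outer film = 1/(h_o·A) = 1/(20.8×3.17) = 0.01517 K/W
Sum of known resistances R_other = 0.01522 K/W
Total R = ΔT/Q = 33/27.2 = 1.213 K/W
R_mineral wool = R_total − R_other = 1.198 K/W
k = L/(R·A) = 0.145/(1.198×3.17)

k ≈ 0.0382 W/(m·K)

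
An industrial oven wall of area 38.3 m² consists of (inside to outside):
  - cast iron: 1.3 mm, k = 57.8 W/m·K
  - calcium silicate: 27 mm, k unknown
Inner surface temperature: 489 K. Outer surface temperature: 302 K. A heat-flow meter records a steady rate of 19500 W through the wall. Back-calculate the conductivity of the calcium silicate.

k ≈ 0.0735 W/(m·K)

Series thermal resistances:
R_cast iron = L/(kA) = 0.0013/(57.8×38.3) = 5.872×10^-7 K/W
Sum of known resistances R_other = 5.872×10^-7 K/W
Total R = ΔT/Q = 187/19500 = 0.00959 K/W
R_calcium silicate = R_total − R_other = 0.009589 K/W
k = L/(R·A) = 0.027/(0.009589×38.3)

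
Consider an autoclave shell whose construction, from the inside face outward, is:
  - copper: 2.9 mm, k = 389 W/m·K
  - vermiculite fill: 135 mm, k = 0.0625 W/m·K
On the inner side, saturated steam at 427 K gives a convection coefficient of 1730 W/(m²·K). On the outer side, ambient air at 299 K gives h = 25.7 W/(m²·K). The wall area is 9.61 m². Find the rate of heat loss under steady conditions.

Series thermal resistances:
R_inner film = 1/(h_i·A) = 1/(1730×9.61) = 6.015×10^-5 K/W
R_copper = L/(kA) = 0.0029/(389×9.61) = 7.758×10^-7 K/W
R_vermiculite fill = L/(kA) = 0.135/(0.0625×9.61) = 0.2248 K/W
R_outer film = 1/(h_o·A) = 1/(25.7×9.61) = 0.004049 K/W
R_total = 0.2289 K/W
Q = ΔT / R_total = 128 / 0.2289

Q ≈ 559 W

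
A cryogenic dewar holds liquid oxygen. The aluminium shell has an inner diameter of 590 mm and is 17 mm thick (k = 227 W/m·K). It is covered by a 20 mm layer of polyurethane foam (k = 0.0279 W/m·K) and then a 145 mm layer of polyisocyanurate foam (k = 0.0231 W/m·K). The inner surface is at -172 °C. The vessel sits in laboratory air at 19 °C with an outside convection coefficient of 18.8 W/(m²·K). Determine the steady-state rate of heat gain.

Q ≈ 51.3 W

Each spherical layer contributes R = (1/r_i − 1/r_o)/(4πk):
R_aluminium shell = (1/0.295 − 1/0.312)/(4π×227) = 6.475×10^-5 K/W
R_polyurethane foam = (1/0.312 − 1/0.332)/(4π×0.0279) = 0.5507 K/W
R_polyisocyanurate foam = (1/0.332 − 1/0.477)/(4π×0.0231) = 3.154 K/W
R_outer film = 1/(h·4πr_o²) = 1/(18.8×4π×0.477²) = 0.0186 K/W
R_total = 3.724 K/W
Q = ΔT/R_total = 191/3.724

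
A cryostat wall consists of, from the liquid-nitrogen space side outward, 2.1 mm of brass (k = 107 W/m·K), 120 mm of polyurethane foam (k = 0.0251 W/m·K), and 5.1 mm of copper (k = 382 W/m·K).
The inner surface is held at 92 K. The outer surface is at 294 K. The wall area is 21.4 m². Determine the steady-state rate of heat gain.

Model the wall as resistances in series:
R_brass = L/(kA) = 0.0021/(107×21.4) = 9.171×10^-7 K/W
R_polyurethane foam = L/(kA) = 0.12/(0.0251×21.4) = 0.2234 K/W
R_copper = L/(kA) = 0.0051/(382×21.4) = 6.239×10^-7 K/W
R_total = 0.2234 K/W
Q = ΔT / R_total = 202 / 0.2234

Q ≈ 904 W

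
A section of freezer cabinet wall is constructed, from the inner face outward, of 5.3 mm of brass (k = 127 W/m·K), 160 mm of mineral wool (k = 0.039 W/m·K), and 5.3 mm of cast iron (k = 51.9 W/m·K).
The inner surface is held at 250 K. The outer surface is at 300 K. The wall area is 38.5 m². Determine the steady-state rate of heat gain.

Q ≈ 469 W

Thermal resistances in series:
R_brass = L/(kA) = 0.0053/(127×38.5) = 1.084×10^-6 K/W
R_mineral wool = L/(kA) = 0.16/(0.039×38.5) = 0.1066 K/W
R_cast iron = L/(kA) = 0.0053/(51.9×38.5) = 2.652×10^-6 K/W
R_total = 0.1066 K/W
Q = ΔT / R_total = 50 / 0.1066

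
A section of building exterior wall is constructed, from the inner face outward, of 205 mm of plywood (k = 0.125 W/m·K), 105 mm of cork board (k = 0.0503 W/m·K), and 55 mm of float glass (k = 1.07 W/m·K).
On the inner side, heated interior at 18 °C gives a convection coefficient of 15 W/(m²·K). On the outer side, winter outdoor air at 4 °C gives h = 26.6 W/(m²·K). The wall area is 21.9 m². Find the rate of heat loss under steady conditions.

Series thermal resistances:
R_inner film = 1/(h_i·A) = 1/(15×21.9) = 0.003044 K/W
R_plywood = L/(kA) = 0.205/(0.125×21.9) = 0.07489 K/W
R_cork board = L/(kA) = 0.105/(0.0503×21.9) = 0.09532 K/W
R_float glass = L/(kA) = 0.055/(1.07×21.9) = 0.002347 K/W
R_outer film = 1/(h_o·A) = 1/(26.6×21.9) = 0.001717 K/W
R_total = 0.1773 K/W
Q = ΔT / R_total = 14 / 0.1773

Q ≈ 79 W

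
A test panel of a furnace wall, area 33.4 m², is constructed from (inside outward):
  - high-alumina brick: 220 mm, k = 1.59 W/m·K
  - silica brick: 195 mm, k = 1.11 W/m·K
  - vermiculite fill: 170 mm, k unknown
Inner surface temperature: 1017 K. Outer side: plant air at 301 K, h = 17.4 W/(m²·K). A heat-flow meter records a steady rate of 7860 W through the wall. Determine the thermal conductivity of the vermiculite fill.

Series thermal resistances:
R_high-alumina brick = L/(kA) = 0.22/(1.59×33.4) = 0.004143 K/W
R_silica brick = L/(kA) = 0.195/(1.11×33.4) = 0.00526 K/W
R_outer film = 1/(h_o·A) = 1/(17.4×33.4) = 0.001721 K/W
Sum of known resistances R_other = 0.01112 K/W
Total R = ΔT/Q = 716/7860 = 0.09109 K/W
R_vermiculite fill = R_total − R_other = 0.07997 K/W
k = L/(R·A) = 0.17/(0.07997×33.4)

k ≈ 0.0636 W/(m·K)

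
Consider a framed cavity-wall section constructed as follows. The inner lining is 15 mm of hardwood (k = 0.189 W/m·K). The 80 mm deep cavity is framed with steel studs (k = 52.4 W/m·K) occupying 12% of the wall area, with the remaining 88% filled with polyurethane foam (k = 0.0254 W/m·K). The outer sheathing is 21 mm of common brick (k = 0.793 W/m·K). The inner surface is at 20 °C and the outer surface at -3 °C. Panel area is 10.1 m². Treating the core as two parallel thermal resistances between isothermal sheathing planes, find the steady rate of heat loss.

Q ≈ 1960 W

Sheathing layers in series; stud and cavity paths in parallel between them.
R_inner = 0.015/(0.189×10.1) = 0.007858 K/W
R_stud  = 0.08/(52.4×0.12×10.1) = 0.00126 K/W
R_cav   = 0.08/(0.0254×0.88×10.1) = 0.3544 K/W
1/R_core = 1/R_stud + 1/R_cav → R_core = 0.001255 K/W
R_outer = 0.021/(0.793×10.1) = 0.002622 K/W
R_total = 0.01174 K/W
Q = ΔT/R_total = 23/0.01174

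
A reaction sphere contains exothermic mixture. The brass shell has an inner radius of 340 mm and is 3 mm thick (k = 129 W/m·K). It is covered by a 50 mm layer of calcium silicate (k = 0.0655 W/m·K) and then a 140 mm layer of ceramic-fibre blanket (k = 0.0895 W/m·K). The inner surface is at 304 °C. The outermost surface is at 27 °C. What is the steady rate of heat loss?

Q ≈ 265 W

Each spherical layer contributes R = (1/r_i − 1/r_o)/(4πk):
R_brass shell = (1/0.34 − 1/0.343)/(4π×129) = 1.587×10^-5 K/W
R_calcium silicate = (1/0.343 − 1/0.393)/(4π×0.0655) = 0.4506 K/W
R_ceramic-fibre blanket = (1/0.393 − 1/0.533)/(4π×0.0895) = 0.5943 K/W
R_total = 1.045 K/W
Q = ΔT/R_total = 277/1.045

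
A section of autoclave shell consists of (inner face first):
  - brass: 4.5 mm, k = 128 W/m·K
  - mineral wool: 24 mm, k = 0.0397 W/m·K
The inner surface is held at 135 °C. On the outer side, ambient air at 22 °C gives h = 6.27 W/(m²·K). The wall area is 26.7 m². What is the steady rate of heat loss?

Using the resistance-network approach (series):
R_brass = L/(kA) = 0.0045/(128×26.7) = 1.317×10^-6 K/W
R_mineral wool = L/(kA) = 0.024/(0.0397×26.7) = 0.02264 K/W
R_outer film = 1/(h_o·A) = 1/(6.27×26.7) = 0.005973 K/W
R_total = 0.02862 K/W
Q = ΔT / R_total = 113 / 0.02862

Q ≈ 3950 W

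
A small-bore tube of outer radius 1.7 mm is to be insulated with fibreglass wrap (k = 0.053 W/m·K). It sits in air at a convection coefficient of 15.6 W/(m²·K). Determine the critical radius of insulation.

For a cylinder r_cr = k/h = 0.053/15.6
r_cr = 3.4 mm; since the bare radius (1.7 mm) is below r_cr, adding a thin layer of insulation will *increase* heat loss.

r_cr ≈ 3.4 mm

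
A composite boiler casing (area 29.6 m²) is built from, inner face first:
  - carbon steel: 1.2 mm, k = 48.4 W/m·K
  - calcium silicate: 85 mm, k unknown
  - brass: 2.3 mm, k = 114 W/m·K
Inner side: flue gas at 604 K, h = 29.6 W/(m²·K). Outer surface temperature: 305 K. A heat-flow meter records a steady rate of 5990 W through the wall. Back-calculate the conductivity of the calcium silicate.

k ≈ 0.0589 W/(m·K)

Thermal resistances in series:
R_inner film = 1/(h_i·A) = 1/(29.6×29.6) = 0.001141 K/W
R_carbon steel = L/(kA) = 0.0012/(48.4×29.6) = 8.376×10^-7 K/W
R_brass = L/(kA) = 0.0023/(114×29.6) = 6.816×10^-7 K/W
Sum of known resistances R_other = 0.001143 K/W
Total R = ΔT/Q = 299/5990 = 0.04992 K/W
R_calcium silicate = R_total − R_other = 0.04877 K/W
k = L/(R·A) = 0.085/(0.04877×29.6)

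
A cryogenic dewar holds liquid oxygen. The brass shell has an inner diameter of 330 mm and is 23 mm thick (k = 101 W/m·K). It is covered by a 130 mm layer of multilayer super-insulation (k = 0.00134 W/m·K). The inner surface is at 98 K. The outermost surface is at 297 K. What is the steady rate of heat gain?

Radial (spherical) resistances in series:
R_brass shell = (1/0.165 − 1/0.188)/(4π×101) = 5.842×10^-4 K/W
R_multilayer super-insulation = (1/0.188 − 1/0.318)/(4π×0.00134) = 129.1 K/W
R_total = 129.1 K/W
Q = ΔT/R_total = 199/129.1

Q ≈ 1.54 W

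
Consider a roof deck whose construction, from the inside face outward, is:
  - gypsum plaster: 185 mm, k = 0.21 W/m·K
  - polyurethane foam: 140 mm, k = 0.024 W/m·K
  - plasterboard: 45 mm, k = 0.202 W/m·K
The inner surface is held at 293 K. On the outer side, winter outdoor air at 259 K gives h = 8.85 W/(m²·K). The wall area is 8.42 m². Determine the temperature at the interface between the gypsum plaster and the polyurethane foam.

T ≈ 289 K

Model the wall as resistances in series:
R_gypsum plaster = L/(kA) = 0.185/(0.21×8.42) = 0.1046 K/W
R_polyurethane foam = L/(kA) = 0.14/(0.024×8.42) = 0.6928 K/W
R_plasterboard = L/(kA) = 0.045/(0.202×8.42) = 0.02646 K/W
R_outer film = 1/(h_o·A) = 1/(8.85×8.42) = 0.01342 K/W
R_total = 0.8373 K/W;  Q = ΔT/R_total = 34/0.8373 = 40.61 W
T_interface = T_inner − Q·ΣR(inner→interface) = 293 − 40.6×0.1046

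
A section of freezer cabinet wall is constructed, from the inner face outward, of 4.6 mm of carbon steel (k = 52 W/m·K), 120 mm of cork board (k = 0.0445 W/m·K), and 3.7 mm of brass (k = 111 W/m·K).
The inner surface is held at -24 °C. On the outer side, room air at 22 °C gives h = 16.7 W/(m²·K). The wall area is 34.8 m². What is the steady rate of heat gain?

Q ≈ 581 W

Treating each layer as a thermal resistance in series:
R_carbon steel = L/(kA) = 0.0046/(52×34.8) = 2.542×10^-6 K/W
R_cork board = L/(kA) = 0.12/(0.0445×34.8) = 0.07749 K/W
R_brass = L/(kA) = 0.0037/(111×34.8) = 9.579×10^-7 K/W
R_outer film = 1/(h_o·A) = 1/(16.7×34.8) = 0.001721 K/W
R_total = 0.07921 K/W
Q = ΔT / R_total = 46 / 0.07921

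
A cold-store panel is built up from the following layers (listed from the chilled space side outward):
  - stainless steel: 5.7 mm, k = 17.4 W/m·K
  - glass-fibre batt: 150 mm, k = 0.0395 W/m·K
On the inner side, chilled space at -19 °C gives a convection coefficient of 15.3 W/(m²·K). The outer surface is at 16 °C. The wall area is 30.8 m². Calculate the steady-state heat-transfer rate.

Using the resistance-network approach (series):
R_inner film = 1/(h_i·A) = 1/(15.3×30.8) = 0.002122 K/W
R_stainless steel = L/(kA) = 0.0057/(17.4×30.8) = 1.064×10^-5 K/W
R_glass-fibre batt = L/(kA) = 0.15/(0.0395×30.8) = 0.1233 K/W
R_total = 0.1254 K/W
Q = ΔT / R_total = 35 / 0.1254

Q ≈ 279 W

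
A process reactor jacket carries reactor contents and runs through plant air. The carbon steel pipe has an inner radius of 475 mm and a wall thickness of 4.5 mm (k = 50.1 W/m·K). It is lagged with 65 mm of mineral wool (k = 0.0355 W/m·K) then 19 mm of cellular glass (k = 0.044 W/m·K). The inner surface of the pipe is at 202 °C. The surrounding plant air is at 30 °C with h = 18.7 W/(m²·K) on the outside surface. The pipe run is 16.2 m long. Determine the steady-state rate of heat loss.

Q ≈ 3930 W

Cylindrical conduction, so R = ln(r₂/r₁)/(2πkL) per layer, in series:
R_carbon steel pipe wall = ln(479.5/475)/(2π×50.1×16.2) = 1.849×10^-6 K/W
R_mineral wool = ln(544.5/479.5)/(2π×0.0355×16.2) = 0.03518 K/W
R_cellular glass = ln(563.5/544.5)/(2π×0.044×16.2) = 0.007658 K/W
R_outer film = 1/(h_o·2πr_oL) = 1/(18.7×2π×0.5635×16.2) = 9.323×10^-4 K/W
R_total = 0.04377 K/W
Q = ΔT/R_total = 172/0.04377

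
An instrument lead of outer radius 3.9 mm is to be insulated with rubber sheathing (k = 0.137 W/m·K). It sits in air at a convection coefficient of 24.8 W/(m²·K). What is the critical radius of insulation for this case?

r_cr ≈ 5.52 mm

For a cylinder r_cr = k/h = 0.137/24.8
r_cr = 5.52 mm; since the bare radius (3.9 mm) is below r_cr, adding a thin layer of insulation will *increase* heat loss.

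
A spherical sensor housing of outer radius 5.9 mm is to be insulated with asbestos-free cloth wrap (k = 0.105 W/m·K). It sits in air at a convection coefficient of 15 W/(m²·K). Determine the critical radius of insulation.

For a sphere r_cr = 2k/h = 2×0.105/15
r_cr = 14 mm; since the bare radius (5.9 mm) is below r_cr, adding a thin layer of insulation will *increase* heat loss.

r_cr ≈ 14 mm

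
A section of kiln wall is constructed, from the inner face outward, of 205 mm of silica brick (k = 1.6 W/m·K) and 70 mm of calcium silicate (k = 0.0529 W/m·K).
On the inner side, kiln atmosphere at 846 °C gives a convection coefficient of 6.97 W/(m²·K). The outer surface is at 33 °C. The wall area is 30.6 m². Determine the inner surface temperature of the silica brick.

T ≈ 773 °C

Using the resistance-network approach (series):
R_inner film = 1/(h_i·A) = 1/(6.97×30.6) = 0.004689 K/W
R_silica brick = L/(kA) = 0.205/(1.6×30.6) = 0.004187 K/W
R_calcium silicate = L/(kA) = 0.07/(0.0529×30.6) = 0.04324 K/W
R_total = 0.05212 K/W;  Q = ΔT/R_total = 813/0.05212 = 15600 W
T_interface = T_inner − Q·ΣR(inner→interface) = 846 − 15600×0.004689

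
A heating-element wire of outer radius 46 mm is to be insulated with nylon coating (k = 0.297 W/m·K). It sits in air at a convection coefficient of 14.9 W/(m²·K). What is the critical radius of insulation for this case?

For a cylinder r_cr = k/h = 0.297/14.9
r_cr = 19.9 mm; since the bare radius (46 mm) is above r_cr, any added insulation will reduce heat loss.

r_cr ≈ 19.9 mm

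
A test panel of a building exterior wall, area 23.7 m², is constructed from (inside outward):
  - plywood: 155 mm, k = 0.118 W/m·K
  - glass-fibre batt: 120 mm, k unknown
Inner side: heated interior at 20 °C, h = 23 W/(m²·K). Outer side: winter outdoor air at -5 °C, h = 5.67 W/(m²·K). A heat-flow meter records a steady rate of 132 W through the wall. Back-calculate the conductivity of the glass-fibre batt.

Thermal resistances in series:
R_inner film = 1/(h_i·A) = 1/(23×23.7) = 0.001835 K/W
R_plywood = L/(kA) = 0.155/(0.118×23.7) = 0.05542 K/W
R_outer film = 1/(h_o·A) = 1/(5.67×23.7) = 0.007442 K/W
Sum of known resistances R_other = 0.0647 K/W
Total R = ΔT/Q = 25/132 = 0.1894 K/W
R_glass-fibre batt = R_total − R_other = 0.1247 K/W
k = L/(R·A) = 0.12/(0.1247×23.7)

k ≈ 0.0406 W/(m·K)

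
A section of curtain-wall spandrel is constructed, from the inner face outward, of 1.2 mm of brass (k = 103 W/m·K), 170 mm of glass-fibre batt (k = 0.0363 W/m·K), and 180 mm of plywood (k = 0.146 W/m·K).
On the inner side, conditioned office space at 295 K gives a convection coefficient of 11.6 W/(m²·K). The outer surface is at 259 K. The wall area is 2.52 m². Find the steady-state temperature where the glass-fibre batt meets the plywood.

Series thermal resistances:
R_inner film = 1/(h_i·A) = 1/(11.6×2.52) = 0.03421 K/W
R_brass = L/(kA) = 0.0012/(103×2.52) = 4.623×10^-6 K/W
R_glass-fibre batt = L/(kA) = 0.17/(0.0363×2.52) = 1.858 K/W
R_plywood = L/(kA) = 0.18/(0.146×2.52) = 0.4892 K/W
R_total = 2.382 K/W;  Q = ΔT/R_total = 36/2.382 = 15.11 W
T_interface = T_inner − Q·ΣR(inner→interface) = 295 − 15.1×1.893

T ≈ 266 K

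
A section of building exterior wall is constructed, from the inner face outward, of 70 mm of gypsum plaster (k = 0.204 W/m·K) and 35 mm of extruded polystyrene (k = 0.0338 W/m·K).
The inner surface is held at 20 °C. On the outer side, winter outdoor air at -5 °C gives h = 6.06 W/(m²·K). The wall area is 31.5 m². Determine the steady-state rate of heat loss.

Q ≈ 510 W

Thermal resistances in series:
R_gypsum plaster = L/(kA) = 0.07/(0.204×31.5) = 0.01089 K/W
R_extruded polystyrene = L/(kA) = 0.035/(0.0338×31.5) = 0.03287 K/W
R_outer film = 1/(h_o·A) = 1/(6.06×31.5) = 0.005239 K/W
R_total = 0.049 K/W
Q = ΔT / R_total = 25 / 0.049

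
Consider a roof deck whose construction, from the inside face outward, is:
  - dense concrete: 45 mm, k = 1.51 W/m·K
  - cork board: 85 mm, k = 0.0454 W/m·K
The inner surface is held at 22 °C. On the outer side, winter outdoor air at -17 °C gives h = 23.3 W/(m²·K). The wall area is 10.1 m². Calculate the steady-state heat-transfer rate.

Thermal resistances in series:
R_dense concrete = L/(kA) = 0.045/(1.51×10.1) = 0.002951 K/W
R_cork board = L/(kA) = 0.085/(0.0454×10.1) = 0.1854 K/W
R_outer film = 1/(h_o·A) = 1/(23.3×10.1) = 0.004249 K/W
R_total = 0.1926 K/W
Q = ΔT / R_total = 39 / 0.1926

Q ≈ 203 W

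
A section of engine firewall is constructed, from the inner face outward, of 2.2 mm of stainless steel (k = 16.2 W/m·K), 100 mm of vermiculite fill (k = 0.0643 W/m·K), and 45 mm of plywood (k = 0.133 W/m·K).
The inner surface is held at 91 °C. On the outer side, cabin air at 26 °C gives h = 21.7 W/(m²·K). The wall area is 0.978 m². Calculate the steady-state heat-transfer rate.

Q ≈ 32.8 W

Using the resistance-network approach (series):
R_stainless steel = L/(kA) = 0.0022/(16.2×0.978) = 1.389×10^-4 K/W
R_vermiculite fill = L/(kA) = 0.1/(0.0643×0.978) = 1.59 K/W
R_plywood = L/(kA) = 0.045/(0.133×0.978) = 0.346 K/W
R_outer film = 1/(h_o·A) = 1/(21.7×0.978) = 0.04712 K/W
R_total = 1.983 K/W
Q = ΔT / R_total = 65 / 1.983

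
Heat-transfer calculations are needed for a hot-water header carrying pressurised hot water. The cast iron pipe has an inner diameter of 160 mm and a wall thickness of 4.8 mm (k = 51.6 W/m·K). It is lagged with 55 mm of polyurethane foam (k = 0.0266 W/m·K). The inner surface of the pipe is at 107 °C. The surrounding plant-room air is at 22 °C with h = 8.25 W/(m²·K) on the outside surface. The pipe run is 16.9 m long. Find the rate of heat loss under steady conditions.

Q ≈ 459 W

Treating each annulus and film as a series resistance:
R_cast iron pipe wall = ln(84.8/80)/(2π×51.6×16.9) = 1.063×10^-5 K/W
R_polyurethane foam = ln(139.8/84.8)/(2π×0.0266×16.9) = 0.177 K/W
R_outer film = 1/(h_o·2πr_oL) = 1/(8.25×2π×0.1398×16.9) = 0.008165 K/W
R_total = 0.1852 K/W
Q = ΔT/R_total = 85/0.1852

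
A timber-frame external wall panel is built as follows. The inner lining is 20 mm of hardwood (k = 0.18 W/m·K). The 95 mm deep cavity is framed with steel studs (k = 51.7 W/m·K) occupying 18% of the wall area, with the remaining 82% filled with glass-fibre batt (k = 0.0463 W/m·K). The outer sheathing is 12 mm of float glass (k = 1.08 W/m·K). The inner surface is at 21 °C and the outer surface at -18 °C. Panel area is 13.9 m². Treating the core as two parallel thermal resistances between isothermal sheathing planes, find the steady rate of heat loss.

Sheathing layers in series; stud and cavity paths in parallel between them.
R_inner = 0.02/(0.18×13.9) = 0.007994 K/W
R_stud  = 0.095/(51.7×0.18×13.9) = 7.344×10^-4 K/W
R_cav   = 0.095/(0.0463×0.82×13.9) = 0.18 K/W
1/R_core = 1/R_stud + 1/R_cav → R_core = 7.314×10^-4 K/W
R_outer = 0.012/(1.08×13.9) = 7.994×10^-4 K/W
R_total = 0.009524 K/W
Q = ΔT/R_total = 39/0.009524

Q ≈ 4090 W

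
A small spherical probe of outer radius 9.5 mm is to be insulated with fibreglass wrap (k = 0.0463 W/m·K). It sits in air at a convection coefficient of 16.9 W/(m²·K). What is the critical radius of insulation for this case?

r_cr ≈ 5.48 mm

For a sphere r_cr = 2k/h = 2×0.0463/16.9
r_cr = 5.48 mm; since the bare radius (9.5 mm) is above r_cr, any added insulation will reduce heat loss.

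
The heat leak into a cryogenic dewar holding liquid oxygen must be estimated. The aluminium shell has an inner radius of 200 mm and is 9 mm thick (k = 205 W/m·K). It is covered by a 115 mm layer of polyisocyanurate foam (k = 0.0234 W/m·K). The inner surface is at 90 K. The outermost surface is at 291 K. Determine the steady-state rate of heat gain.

Q ≈ 34.8 W

Spherical conduction: R = (1/r_in − 1/r_out)/(4πk) per layer; series-sum.
R_aluminium shell = (1/0.2 − 1/0.209)/(4π×205) = 8.358×10^-5 K/W
R_polyisocyanurate foam = (1/0.209 − 1/0.324)/(4π×0.0234) = 5.775 K/W
R_total = 5.775 K/W
Q = ΔT/R_total = 201/5.775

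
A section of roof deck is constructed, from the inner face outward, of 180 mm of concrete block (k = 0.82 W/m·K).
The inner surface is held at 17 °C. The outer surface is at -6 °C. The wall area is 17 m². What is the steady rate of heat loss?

Model the wall as resistances in series:
R_concrete block = L/(kA) = 0.18/(0.82×17) = 0.01291 K/W
R_total = 0.01291 K/W
Q = ΔT / R_total = 23 / 0.01291

Q ≈ 1780 W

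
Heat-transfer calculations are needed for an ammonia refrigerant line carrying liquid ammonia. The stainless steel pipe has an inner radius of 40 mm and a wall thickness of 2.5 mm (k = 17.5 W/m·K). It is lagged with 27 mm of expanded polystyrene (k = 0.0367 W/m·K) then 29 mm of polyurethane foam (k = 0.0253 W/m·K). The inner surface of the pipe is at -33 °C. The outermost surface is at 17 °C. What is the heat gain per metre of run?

Cylindrical conduction, so R = ln(r₂/r₁)/(2πkL) per layer, in series:
R_stainless steel pipe wall = ln(42.5/40)/(2π×17.5×1) = 5.514×10^-4 K/W
R_expanded polystyrene = ln(69.5/42.5)/(2π×0.0367×1) = 2.133 K/W
R_polyurethane foam = ln(98.5/69.5)/(2π×0.0253×1) = 2.194 K/W
R_total = 4.327 K/W
Q = ΔT/R_total = 50/4.327

q′ ≈ 11.6 W/m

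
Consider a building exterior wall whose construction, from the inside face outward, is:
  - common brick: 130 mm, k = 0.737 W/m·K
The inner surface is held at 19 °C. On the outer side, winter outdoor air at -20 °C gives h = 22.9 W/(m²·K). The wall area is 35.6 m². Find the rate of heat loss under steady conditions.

Q ≈ 6310 W

Thermal resistances in series:
R_common brick = L/(kA) = 0.13/(0.737×35.6) = 0.004955 K/W
R_outer film = 1/(h_o·A) = 1/(22.9×35.6) = 0.001227 K/W
R_total = 0.006181 K/W
Q = ΔT / R_total = 39 / 0.006181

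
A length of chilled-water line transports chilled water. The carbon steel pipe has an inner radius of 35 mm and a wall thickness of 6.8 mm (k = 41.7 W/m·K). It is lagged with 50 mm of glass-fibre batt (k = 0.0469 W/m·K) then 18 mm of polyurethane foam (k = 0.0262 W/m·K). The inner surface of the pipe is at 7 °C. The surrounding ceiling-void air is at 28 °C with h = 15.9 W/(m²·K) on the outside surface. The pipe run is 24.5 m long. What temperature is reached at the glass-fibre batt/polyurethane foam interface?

T ≈ 21.6 °C

Per-layer cylindrical resistances, series-summed:
R_carbon steel pipe wall = ln(41.8/35)/(2π×41.7×24.5) = 2.766×10^-5 K/W
R_glass-fibre batt = ln(91.8/41.8)/(2π×0.0469×24.5) = 0.109 K/W
R_polyurethane foam = ln(109.8/91.8)/(2π×0.0262×24.5) = 0.04439 K/W
R_outer film = 1/(h_o·2πr_oL) = 1/(15.9×2π×0.1098×24.5) = 0.003721 K/W
R_total = 0.1571 K/W
Q = ΔT/R_total = 21/0.1571
Q = 134 W
T_interface = T_inner + Q·ΣR(inner→interface) = 7 + 134×0.109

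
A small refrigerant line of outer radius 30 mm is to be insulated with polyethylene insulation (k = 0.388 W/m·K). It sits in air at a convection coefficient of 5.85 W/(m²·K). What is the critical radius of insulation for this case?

r_cr ≈ 66.3 mm

For a cylinder r_cr = k/h = 0.388/5.85
r_cr = 66.3 mm; since the bare radius (30 mm) is below r_cr, adding a thin layer of insulation will *increase* heat loss.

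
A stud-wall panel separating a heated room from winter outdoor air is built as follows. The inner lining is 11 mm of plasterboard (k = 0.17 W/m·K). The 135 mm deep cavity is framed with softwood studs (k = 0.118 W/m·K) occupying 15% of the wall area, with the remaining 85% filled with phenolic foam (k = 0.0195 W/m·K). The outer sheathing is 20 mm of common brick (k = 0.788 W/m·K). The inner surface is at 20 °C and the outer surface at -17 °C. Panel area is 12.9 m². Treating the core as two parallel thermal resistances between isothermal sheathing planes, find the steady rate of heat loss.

Q ≈ 118 W

Sheathing layers in series; stud and cavity paths in parallel between them.
R_inner = 0.011/(0.17×12.9) = 0.005016 K/W
R_stud  = 0.135/(0.118×0.15×12.9) = 0.5912 K/W
R_cav   = 0.135/(0.0195×0.85×12.9) = 0.6314 K/W
1/R_core = 1/R_stud + 1/R_cav → R_core = 0.3053 K/W
R_outer = 0.02/(0.788×12.9) = 0.001967 K/W
R_total = 0.3123 K/W
Q = ΔT/R_total = 37/0.3123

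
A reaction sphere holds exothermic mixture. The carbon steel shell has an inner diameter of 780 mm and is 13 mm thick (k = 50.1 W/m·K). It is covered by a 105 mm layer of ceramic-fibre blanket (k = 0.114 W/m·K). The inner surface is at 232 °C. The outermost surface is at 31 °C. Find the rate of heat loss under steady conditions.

Radial (spherical) resistances in series:
R_carbon steel shell = (1/0.39 − 1/0.403)/(4π×50.1) = 1.314×10^-4 K/W
R_ceramic-fibre blanket = (1/0.403 − 1/0.508)/(4π×0.114) = 0.358 K/W
R_total = 0.3582 K/W
Q = ΔT/R_total = 201/0.3582

Q ≈ 561 W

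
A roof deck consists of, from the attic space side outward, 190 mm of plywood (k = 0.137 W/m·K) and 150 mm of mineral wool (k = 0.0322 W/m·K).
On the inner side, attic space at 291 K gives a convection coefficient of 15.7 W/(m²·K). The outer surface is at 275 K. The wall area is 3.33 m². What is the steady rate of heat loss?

Q ≈ 8.72 W

Series thermal resistances:
R_inner film = 1/(h_i·A) = 1/(15.7×3.33) = 0.01913 K/W
R_plywood = L/(kA) = 0.19/(0.137×3.33) = 0.4165 K/W
R_mineral wool = L/(kA) = 0.15/(0.0322×3.33) = 1.399 K/W
R_total = 1.835 K/W
Q = ΔT / R_total = 16 / 1.835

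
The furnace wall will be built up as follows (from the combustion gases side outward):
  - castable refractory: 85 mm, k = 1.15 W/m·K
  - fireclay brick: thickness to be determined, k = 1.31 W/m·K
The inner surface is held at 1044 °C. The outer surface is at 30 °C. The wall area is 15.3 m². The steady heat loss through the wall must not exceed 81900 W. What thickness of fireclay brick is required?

L ≈ 151 mm

Treating each layer as a thermal resistance in series:
R_castable refractory = L/(kA) = 0.085/(1.15×15.3) = 0.004831 K/W
Sum of the known resistances R_other = 0.004831 K/W
Required total resistance R_tot = ΔT/Q_allow = 1014/81900 = 0.01238 K/W
R_fireclay brick = R_tot − R_other = 0.00755 K/W
L = R·k·A = 0.00755×1.31×15.3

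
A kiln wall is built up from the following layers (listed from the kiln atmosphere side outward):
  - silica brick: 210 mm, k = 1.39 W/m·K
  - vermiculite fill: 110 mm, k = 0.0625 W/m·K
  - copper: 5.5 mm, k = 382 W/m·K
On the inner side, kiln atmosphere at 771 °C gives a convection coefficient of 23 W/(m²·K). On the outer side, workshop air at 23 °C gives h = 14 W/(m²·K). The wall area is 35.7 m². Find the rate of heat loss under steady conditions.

Model the wall as resistances in series:
R_inner film = 1/(h_i·A) = 1/(23×35.7) = 0.001218 K/W
R_silica brick = L/(kA) = 0.21/(1.39×35.7) = 0.004232 K/W
R_vermiculite fill = L/(kA) = 0.11/(0.0625×35.7) = 0.0493 K/W
R_copper = L/(kA) = 0.0055/(382×35.7) = 4.033×10^-7 K/W
R_outer film = 1/(h_o·A) = 1/(14×35.7) = 0.002001 K/W
R_total = 0.05675 K/W
Q = ΔT / R_total = 748 / 0.05675

Q ≈ 13200 W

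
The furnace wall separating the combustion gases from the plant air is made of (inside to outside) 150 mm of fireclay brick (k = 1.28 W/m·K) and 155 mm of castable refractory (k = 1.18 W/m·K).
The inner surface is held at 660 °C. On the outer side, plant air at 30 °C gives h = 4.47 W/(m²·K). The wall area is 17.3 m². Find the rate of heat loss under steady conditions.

Model the wall as resistances in series:
R_fireclay brick = L/(kA) = 0.15/(1.28×17.3) = 0.006774 K/W
R_castable refractory = L/(kA) = 0.155/(1.18×17.3) = 0.007593 K/W
R_outer film = 1/(h_o·A) = 1/(4.47×17.3) = 0.01293 K/W
R_total = 0.0273 K/W
Q = ΔT / R_total = 630 / 0.0273

Q ≈ 23100 W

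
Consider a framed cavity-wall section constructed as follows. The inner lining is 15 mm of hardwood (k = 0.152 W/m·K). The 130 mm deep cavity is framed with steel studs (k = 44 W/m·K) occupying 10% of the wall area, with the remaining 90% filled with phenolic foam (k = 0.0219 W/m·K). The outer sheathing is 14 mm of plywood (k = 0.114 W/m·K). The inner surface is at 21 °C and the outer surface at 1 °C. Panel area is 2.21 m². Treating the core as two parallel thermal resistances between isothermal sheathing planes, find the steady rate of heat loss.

Sheathing layers in series; stud and cavity paths in parallel between them.
R_inner = 0.015/(0.152×2.21) = 0.04465 K/W
R_stud  = 0.13/(44×0.1×2.21) = 0.01337 K/W
R_cav   = 0.13/(0.0219×0.9×2.21) = 2.984 K/W
1/R_core = 1/R_stud + 1/R_cav → R_core = 0.01331 K/W
R_outer = 0.014/(0.114×2.21) = 0.05557 K/W
R_total = 0.1135 K/W
Q = ΔT/R_total = 20/0.1135

Q ≈ 176 W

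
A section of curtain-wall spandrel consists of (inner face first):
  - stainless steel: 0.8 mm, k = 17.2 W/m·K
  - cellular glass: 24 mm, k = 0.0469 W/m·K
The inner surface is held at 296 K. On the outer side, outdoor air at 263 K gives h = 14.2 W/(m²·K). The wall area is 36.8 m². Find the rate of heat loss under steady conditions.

Treating each layer as a thermal resistance in series:
R_stainless steel = L/(kA) = 0.0008/(17.2×36.8) = 1.264×10^-6 K/W
R_cellular glass = L/(kA) = 0.024/(0.0469×36.8) = 0.01391 K/W
R_outer film = 1/(h_o·A) = 1/(14.2×36.8) = 0.001914 K/W
R_total = 0.01582 K/W
Q = ΔT / R_total = 33 / 0.01582

Q ≈ 2090 W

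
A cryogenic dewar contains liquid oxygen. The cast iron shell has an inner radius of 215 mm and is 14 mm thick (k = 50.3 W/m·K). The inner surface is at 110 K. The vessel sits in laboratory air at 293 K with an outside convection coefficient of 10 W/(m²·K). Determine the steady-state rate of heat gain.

Each spherical layer contributes R = (1/r_i − 1/r_o)/(4πk):
R_cast iron shell = (1/0.215 − 1/0.229)/(4π×50.3) = 4.499×10^-4 K/W
R_outer film = 1/(h·4πr_o²) = 1/(10×4π×0.229²) = 0.1517 K/W
R_total = 0.1522 K/W
Q = ΔT/R_total = 183/0.1522

Q ≈ 1200 W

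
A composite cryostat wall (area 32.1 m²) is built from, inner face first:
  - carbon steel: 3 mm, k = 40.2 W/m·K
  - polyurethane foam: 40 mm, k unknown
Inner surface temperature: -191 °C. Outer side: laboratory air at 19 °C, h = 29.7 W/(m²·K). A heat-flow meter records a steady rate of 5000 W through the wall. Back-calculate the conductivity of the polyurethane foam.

k ≈ 0.0304 W/(m·K)

Model the wall as resistances in series:
R_carbon steel = L/(kA) = 0.003/(40.2×32.1) = 2.325×10^-6 K/W
R_outer film = 1/(h_o·A) = 1/(29.7×32.1) = 0.001049 K/W
Sum of known resistances R_other = 0.001051 K/W
Total R = ΔT/Q = 210/5000 = 0.042 K/W
R_polyurethane foam = R_total − R_other = 0.04095 K/W
k = L/(R·A) = 0.04/(0.04095×32.1)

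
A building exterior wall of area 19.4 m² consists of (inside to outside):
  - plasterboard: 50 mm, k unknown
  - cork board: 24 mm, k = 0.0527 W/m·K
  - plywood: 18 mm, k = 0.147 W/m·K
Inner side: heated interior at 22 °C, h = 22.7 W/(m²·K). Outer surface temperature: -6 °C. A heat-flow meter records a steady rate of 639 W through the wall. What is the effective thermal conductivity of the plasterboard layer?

Treating each layer as a thermal resistance in series:
R_inner film = 1/(h_i·A) = 1/(22.7×19.4) = 0.002271 K/W
R_cork board = L/(kA) = 0.024/(0.0527×19.4) = 0.02347 K/W
R_plywood = L/(kA) = 0.018/(0.147×19.4) = 0.006312 K/W
Sum of known resistances R_other = 0.03206 K/W
Total R = ΔT/Q = 28/639 = 0.04382 K/W
R_plasterboard = R_total − R_other = 0.01176 K/W
k = L/(R·A) = 0.05/(0.01176×19.4)

k ≈ 0.219 W/(m·K)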